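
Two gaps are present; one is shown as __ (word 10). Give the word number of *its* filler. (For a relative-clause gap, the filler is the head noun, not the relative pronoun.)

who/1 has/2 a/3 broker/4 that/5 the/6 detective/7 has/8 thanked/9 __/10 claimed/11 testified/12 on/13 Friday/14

4

The marked gap is inside the relative clause, the direct object of "thanked".
Its filler is the head noun "broker" (via "that"), at word 4.
(The other dependency links word 1 to a gap after word 11.)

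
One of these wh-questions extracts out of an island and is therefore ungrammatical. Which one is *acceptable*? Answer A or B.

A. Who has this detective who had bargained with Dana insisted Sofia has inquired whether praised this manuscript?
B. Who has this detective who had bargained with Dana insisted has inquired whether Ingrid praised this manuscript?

In A, the wh-phrase is extracted from inside a wh-island (introduced by "whether"), which blocks movement.
In B, the extraction path crosses only that-complement boundaries, which are transparent.
So B is grammatical.

B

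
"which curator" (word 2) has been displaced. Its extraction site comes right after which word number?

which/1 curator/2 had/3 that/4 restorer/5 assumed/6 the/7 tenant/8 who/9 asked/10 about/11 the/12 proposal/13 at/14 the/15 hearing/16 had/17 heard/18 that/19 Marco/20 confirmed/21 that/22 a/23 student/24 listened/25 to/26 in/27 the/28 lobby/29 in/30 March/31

The displaced element is "which curator" (word 2).
It is linked across 3 clause boundaries (Ø → that → that).
It functions as the object of the preposition "to" of "listened", so the gap sits immediately after word 26 ("to").
Base order: That restorer had assumed the tenant who asked about the proposal at the hearing had heard that Marco confirmed that a student listened to which curator in the lobby in March.

26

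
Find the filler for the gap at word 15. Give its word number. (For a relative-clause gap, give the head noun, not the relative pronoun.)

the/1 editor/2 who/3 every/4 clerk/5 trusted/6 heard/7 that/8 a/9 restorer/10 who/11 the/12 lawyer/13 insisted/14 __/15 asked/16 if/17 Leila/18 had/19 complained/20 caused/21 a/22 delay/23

The gap at 15 is the subject of "asked", inside a relative clause.
The relative pronoun is "who" (word 11); it is bound by the head noun immediately before it.
Its filler is the head noun "restorer", at word 10.

10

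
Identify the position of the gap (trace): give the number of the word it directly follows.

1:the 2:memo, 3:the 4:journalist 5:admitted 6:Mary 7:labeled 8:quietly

7

The displaced element is "the memo" (word 2).
It is linked across 1 clause boundary (Ø).
It functions as the direct object of "labeled", so the gap sits immediately after word 7 ("labeled").
Base order: The journalist admitted Mary labeled the memo quietly.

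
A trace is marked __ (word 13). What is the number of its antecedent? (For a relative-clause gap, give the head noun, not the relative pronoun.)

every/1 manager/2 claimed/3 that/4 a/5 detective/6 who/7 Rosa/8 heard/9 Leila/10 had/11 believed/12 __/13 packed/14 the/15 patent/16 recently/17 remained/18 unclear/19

The gap at 13 is the subject of "packed", inside a relative clause.
The relative pronoun is "who" (word 7); it is bound by the head noun immediately before it.
Its filler is the head noun "detective", at word 6.

6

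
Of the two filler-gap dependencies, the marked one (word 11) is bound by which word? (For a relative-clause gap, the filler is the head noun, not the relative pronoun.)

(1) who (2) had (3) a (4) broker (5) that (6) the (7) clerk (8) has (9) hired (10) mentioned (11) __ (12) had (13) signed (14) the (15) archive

The marked gap is the subject of "signed".
Its filler is the fronted wh-phrase "who", at word 1.
(The other dependency links word 4 to a gap after word 9.)

1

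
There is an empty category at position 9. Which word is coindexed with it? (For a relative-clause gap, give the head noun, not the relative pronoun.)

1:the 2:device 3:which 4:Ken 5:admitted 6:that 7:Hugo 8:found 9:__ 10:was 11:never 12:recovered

2

The gap at 9 is the object of "found", inside a relative clause.
The relative pronoun is "which" (word 3); it is bound by the head noun immediately before it.
Its filler is the head noun "device", at word 2.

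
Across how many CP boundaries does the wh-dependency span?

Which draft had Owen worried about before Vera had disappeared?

"which draft" originates inside the matrix clause — no clause boundary is crossed.

0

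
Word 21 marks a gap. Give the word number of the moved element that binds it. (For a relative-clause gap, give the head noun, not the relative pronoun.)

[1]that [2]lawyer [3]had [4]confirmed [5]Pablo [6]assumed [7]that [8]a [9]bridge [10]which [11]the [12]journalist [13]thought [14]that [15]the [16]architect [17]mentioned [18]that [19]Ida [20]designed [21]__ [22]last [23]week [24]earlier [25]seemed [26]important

The gap at 21 is the object of "designed", inside a relative clause.
The relative pronoun is "which" (word 10); it is bound by the head noun immediately before it.
Its filler is the head noun "bridge", at word 9.

9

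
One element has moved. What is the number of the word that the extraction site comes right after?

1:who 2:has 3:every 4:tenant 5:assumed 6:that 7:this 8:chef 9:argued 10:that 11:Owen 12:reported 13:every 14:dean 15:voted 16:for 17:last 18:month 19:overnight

16

The displaced element is "who" (word 1).
It is linked across 3 clause boundaries (that → that → Ø).
It functions as the object of the preposition "for" of "voted", so the gap sits immediately after word 16 ("for").
Base order: Every tenant has assumed that this chef argued that Owen reported every dean voted for who last month overnight.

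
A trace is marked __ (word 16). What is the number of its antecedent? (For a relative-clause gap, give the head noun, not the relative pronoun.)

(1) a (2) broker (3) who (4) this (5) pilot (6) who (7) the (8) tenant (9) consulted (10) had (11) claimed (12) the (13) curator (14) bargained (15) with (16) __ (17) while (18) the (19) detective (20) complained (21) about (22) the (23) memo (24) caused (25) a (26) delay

The gap at 16 is the prepositional object of "bargained", inside a relative clause.
The relative pronoun is "who" (word 3); it is bound by the head noun immediately before it.
Its filler is the head noun "broker", at word 2.

2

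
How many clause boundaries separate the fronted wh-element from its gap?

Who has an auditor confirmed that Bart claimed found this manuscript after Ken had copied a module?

2

"who" is extracted from the subject of "found".
Boundaries crossed, outermost first: [that], [Ø] — 2 in total.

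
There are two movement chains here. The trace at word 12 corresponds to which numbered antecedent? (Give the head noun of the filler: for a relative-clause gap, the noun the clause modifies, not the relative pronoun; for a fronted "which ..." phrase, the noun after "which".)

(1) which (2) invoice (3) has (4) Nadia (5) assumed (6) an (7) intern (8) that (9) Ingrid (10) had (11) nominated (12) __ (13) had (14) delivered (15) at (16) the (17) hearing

7

The marked gap is inside the relative clause, the direct object of "nominated".
Its filler is the head noun "intern" (via "that"), at word 7.
(The other dependency links word 2 to a gap after word 14.)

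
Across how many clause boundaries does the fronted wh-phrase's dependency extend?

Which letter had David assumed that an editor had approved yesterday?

1

"which letter" is extracted from the object of "approved".
Boundaries crossed, outermost first: [that] — 1 in total.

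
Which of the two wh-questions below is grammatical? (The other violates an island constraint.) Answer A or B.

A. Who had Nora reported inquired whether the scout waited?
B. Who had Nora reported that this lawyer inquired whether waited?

A

In B, the wh-phrase is extracted from inside a wh-island (introduced by "whether"), which blocks movement.
In A, the extraction path crosses only that-complement boundaries, which are transparent.
So A is grammatical.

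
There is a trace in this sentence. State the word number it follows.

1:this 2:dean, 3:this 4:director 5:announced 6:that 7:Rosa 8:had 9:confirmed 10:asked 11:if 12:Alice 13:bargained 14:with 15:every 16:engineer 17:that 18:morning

9

The displaced element is "this dean" (word 2).
It is linked across 2 clause boundaries (that → Ø).
It functions as the subject of "asked", so the gap sits immediately after word 9 ("confirmed").
Base order: This director announced that Rosa had confirmed that this dean asked if Alice bargained with every engineer that morning.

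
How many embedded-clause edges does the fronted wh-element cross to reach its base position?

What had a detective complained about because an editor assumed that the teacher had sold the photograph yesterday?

0

"what" originates inside the matrix clause — no clause boundary is crossed.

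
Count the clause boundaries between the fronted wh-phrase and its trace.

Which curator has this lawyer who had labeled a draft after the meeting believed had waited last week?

"which curator" is extracted from the subject of "waited".
Boundaries crossed, outermost first: [Ø] — 1 in total.

1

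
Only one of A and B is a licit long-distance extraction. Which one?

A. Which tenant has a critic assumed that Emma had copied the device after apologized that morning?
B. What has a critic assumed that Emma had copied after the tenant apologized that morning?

B

In A, the wh-phrase is extracted from inside an adjunct island (introduced by "after"), which blocks movement.
In B, the extraction path crosses only that-complement boundaries, which are transparent.
So B is grammatical.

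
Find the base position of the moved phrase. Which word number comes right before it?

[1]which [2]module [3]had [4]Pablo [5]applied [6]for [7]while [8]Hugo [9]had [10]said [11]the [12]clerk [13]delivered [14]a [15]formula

The displaced element is "which module" (word 2).
It functions as the object of the preposition "for" of "applied", so the gap sits immediately after word 6 ("for").
Base order: Pablo had applied for which module while Hugo had said the clerk delivered a formula.

6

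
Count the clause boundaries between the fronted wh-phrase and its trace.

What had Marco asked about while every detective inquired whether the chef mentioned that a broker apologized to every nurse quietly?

"what" originates inside the matrix clause — no clause boundary is crossed.

0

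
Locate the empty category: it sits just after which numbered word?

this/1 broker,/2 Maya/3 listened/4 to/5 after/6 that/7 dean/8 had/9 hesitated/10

5

The displaced element is "this broker" (word 2).
It functions as the object of the preposition "to" of "listened", so the gap sits immediately after word 5 ("to").
Base order: Maya listened to this broker after that dean had hesitated.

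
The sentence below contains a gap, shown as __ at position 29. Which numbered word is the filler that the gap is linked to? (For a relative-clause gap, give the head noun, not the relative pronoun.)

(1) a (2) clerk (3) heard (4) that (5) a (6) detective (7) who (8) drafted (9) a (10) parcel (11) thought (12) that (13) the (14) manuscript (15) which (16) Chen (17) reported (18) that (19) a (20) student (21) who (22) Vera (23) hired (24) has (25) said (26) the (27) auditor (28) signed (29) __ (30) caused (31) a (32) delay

The gap at 29 is the object of "signed", inside a relative clause.
The relative pronoun is "which" (word 15); it is bound by the head noun immediately before it.
Its filler is the head noun "manuscript", at word 14.

14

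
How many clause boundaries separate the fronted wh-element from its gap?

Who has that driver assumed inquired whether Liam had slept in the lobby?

1

"who" is extracted from the subject of "inquired".
Boundaries crossed, outermost first: [Ø] — 1 in total.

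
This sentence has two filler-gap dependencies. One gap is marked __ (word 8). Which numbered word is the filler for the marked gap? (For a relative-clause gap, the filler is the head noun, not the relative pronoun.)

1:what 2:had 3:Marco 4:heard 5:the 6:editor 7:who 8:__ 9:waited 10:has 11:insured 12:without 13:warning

The marked gap is inside the relative clause, the subject of "waited".
Its filler is the head noun "editor" (via "who"), at word 6.
(The other dependency links word 1 to a gap after word 11.)

6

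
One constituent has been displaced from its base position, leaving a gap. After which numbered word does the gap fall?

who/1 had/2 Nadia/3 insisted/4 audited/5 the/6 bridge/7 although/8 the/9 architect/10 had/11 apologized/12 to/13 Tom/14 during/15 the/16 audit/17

The displaced element is "who" (word 1).
It is linked across 1 clause boundary (Ø).
It functions as the subject of "audited", so the gap sits immediately after word 4 ("insisted").
Base order: Nadia had insisted who audited the bridge although the architect had apologized to Tom during the audit.

4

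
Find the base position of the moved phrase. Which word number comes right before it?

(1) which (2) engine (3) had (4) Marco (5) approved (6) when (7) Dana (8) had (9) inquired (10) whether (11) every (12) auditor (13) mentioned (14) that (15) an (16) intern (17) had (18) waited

The displaced element is "which engine" (word 2).
It functions as the direct object of "approved", so the gap sits immediately after word 5 ("approved").
Base order: Marco had approved which engine when Dana had inquired whether every auditor mentioned that an intern had waited.

5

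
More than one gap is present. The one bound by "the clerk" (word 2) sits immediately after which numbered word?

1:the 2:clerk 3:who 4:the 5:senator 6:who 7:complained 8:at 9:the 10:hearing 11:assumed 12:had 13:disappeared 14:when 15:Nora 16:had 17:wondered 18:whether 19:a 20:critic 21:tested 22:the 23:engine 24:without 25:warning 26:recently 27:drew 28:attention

11

The displaced element is "the clerk" (word 2).
It is linked across 1 clause boundary (Ø).
It functions as the subject of "disappeared", so the gap sits immediately after word 11 ("assumed").
Base order: The senator who complained at the hearing assumed that the clerk had disappeared when Nora had wondered whether a critic tested the engine without warning recently.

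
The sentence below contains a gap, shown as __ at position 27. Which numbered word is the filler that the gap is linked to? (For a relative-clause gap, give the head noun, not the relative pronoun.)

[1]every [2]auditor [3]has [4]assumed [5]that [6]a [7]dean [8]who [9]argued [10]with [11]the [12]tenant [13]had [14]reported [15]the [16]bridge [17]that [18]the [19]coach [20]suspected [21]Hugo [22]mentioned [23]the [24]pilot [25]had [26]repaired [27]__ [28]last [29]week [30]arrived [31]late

The gap at 27 is the object of "repaired", inside a relative clause.
The relative pronoun is "that" (word 17); it is bound by the head noun immediately before it.
Its filler is the head noun "bridge", at word 16.

16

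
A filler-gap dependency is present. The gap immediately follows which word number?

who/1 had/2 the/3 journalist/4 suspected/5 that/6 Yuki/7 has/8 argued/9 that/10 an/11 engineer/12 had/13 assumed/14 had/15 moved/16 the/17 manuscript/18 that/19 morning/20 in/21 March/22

14

The displaced element is "who" (word 1).
It is linked across 3 clause boundaries (that → that → Ø).
It functions as the subject of "moved", so the gap sits immediately after word 14 ("assumed").
Base order: The journalist had suspected that Yuki has argued that an engineer had assumed that who had moved the manuscript that morning in March.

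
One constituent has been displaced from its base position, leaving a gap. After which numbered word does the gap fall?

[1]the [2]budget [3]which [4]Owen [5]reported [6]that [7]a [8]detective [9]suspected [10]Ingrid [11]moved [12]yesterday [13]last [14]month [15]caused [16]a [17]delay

The displaced element is "the budget" (word 2).
It is linked across 2 clause boundaries (that → Ø).
It functions as the direct object of "moved", so the gap sits immediately after word 11 ("moved").
Base order: Owen reported that a detective suspected Ingrid moved the budget yesterday last month.

11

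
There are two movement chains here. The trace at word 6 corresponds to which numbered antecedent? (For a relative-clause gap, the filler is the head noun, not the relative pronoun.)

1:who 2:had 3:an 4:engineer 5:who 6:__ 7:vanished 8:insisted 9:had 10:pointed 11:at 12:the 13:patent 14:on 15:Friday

4

The marked gap is inside the relative clause, the subject of "vanished".
Its filler is the head noun "engineer" (via "who"), at word 4.
(The other dependency links word 1 to a gap after word 8.)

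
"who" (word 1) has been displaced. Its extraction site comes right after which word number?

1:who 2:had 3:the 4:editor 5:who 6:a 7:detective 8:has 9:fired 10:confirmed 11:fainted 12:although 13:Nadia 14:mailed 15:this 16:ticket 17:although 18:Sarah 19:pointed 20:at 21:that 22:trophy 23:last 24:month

10

The displaced element is "who" (word 1).
It is linked across 1 clause boundary (Ø).
It functions as the subject of "fainted", so the gap sits immediately after word 10 ("confirmed").
Base order: The editor who a detective has fired had confirmed that who fainted although Nadia mailed this ticket although Sarah pointed at that trophy last month.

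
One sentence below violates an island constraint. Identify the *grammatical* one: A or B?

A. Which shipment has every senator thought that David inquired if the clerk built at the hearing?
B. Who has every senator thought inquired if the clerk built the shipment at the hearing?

B

In A, the wh-phrase is extracted from inside a wh-island (introduced by "if"), which blocks movement.
In B, the extraction path crosses only that-complement boundaries, which are transparent.
So B is grammatical.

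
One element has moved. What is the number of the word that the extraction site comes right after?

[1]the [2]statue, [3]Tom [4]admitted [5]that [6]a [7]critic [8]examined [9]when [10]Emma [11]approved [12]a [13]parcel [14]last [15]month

8

The displaced element is "the statue" (word 2).
It is linked across 1 clause boundary (that).
It functions as the direct object of "examined", so the gap sits immediately after word 8 ("examined").
Base order: Tom admitted that a critic examined the statue when Emma approved a parcel last month.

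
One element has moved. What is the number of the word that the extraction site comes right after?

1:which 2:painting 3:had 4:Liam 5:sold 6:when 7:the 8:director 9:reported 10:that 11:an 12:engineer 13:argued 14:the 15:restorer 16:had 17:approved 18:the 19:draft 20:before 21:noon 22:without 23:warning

5

The displaced element is "which painting" (word 2).
It functions as the direct object of "sold", so the gap sits immediately after word 5 ("sold").
Base order: Liam had sold which painting when the director reported that an engineer argued the restorer had approved the draft before noon without warning.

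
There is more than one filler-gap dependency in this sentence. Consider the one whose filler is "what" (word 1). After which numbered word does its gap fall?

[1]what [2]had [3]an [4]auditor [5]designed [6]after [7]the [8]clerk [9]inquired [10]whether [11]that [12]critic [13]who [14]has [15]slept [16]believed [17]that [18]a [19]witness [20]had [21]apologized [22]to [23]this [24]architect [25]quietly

The displaced element is "what" (word 1).
It functions as the direct object of "designed", so the gap sits immediately after word 5 ("designed").
Base order: An auditor had designed what after the clerk inquired whether that critic who has slept believed that a witness had apologized to this architect quietly.

5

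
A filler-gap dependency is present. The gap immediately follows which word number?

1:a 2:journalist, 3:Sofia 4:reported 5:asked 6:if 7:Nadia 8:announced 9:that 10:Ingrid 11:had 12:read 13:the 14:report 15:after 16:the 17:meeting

4

The displaced element is "a journalist" (word 2).
It is linked across 1 clause boundary (Ø).
It functions as the subject of "asked", so the gap sits immediately after word 4 ("reported").
Base order: Sofia reported that a journalist asked if Nadia announced that Ingrid had read the report after the meeting.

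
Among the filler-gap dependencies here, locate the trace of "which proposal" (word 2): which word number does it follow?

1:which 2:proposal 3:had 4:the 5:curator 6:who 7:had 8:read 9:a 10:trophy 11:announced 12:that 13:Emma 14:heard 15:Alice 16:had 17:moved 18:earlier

The displaced element is "which proposal" (word 2).
It is linked across 2 clause boundaries (that → Ø).
It functions as the direct object of "moved", so the gap sits immediately after word 17 ("moved").
Base order: The curator who had read a trophy had announced that Emma heard Alice had moved which proposal earlier.

17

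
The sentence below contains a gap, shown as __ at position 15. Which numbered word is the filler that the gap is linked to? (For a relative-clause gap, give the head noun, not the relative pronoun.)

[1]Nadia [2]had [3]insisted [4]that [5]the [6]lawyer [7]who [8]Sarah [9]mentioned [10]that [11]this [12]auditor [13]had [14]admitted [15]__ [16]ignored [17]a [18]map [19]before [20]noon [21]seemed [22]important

The gap at 15 is the subject of "ignored", inside a relative clause.
The relative pronoun is "who" (word 7); it is bound by the head noun immediately before it.
Its filler is the head noun "lawyer", at word 6.

6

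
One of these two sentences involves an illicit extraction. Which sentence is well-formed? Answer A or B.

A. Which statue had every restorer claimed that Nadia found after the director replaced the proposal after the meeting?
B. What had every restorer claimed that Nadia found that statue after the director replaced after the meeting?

A

In B, the wh-phrase is extracted from inside an adjunct island (introduced by "after"), which blocks movement.
In A, the extraction path crosses only that-complement boundaries, which are transparent.
So A is grammatical.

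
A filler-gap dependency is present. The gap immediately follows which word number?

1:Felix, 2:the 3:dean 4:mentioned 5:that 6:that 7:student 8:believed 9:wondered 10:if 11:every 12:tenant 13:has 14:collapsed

8

The displaced element is "Felix" (word 1).
It is linked across 2 clause boundaries (that → Ø).
It functions as the subject of "wondered", so the gap sits immediately after word 8 ("believed").
Base order: The dean mentioned that that student believed Felix wondered if every tenant has collapsed.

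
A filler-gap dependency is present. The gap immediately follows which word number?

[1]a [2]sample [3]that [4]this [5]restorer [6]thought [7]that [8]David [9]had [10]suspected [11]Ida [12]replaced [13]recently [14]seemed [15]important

12

The displaced element is "a sample" (word 2).
It is linked across 2 clause boundaries (that → Ø).
It functions as the direct object of "replaced", so the gap sits immediately after word 12 ("replaced").
Base order: This restorer thought that David had suspected Ida replaced a sample recently.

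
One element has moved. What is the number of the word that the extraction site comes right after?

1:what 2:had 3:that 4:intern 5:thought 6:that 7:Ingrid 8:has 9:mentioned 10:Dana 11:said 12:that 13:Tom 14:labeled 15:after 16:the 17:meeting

14

The displaced element is "what" (word 1).
It is linked across 3 clause boundaries (that → Ø → that).
It functions as the direct object of "labeled", so the gap sits immediately after word 14 ("labeled").
Base order: That intern had thought that Ingrid has mentioned Dana said that Tom labeled what after the meeting.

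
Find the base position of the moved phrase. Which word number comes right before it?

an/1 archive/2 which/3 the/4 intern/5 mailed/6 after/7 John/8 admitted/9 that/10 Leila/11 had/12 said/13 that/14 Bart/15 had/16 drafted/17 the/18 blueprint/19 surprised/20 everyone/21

The displaced element is "an archive" (word 2).
It functions as the direct object of "mailed", so the gap sits immediately after word 6 ("mailed").
Base order: The intern mailed an archive after John admitted that Leila had said that Bart had drafted the blueprint.

6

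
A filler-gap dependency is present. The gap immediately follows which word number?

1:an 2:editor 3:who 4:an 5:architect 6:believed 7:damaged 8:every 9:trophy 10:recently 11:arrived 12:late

The displaced element is "an editor" (word 2).
It is linked across 1 clause boundary (Ø).
It functions as the subject of "damaged", so the gap sits immediately after word 6 ("believed").
Base order: An architect believed an editor damaged every trophy recently.

6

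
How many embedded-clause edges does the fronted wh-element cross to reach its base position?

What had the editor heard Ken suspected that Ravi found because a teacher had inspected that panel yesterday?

"what" is extracted from the object of "found".
Boundaries crossed, outermost first: [Ø], [that] — 2 in total.

2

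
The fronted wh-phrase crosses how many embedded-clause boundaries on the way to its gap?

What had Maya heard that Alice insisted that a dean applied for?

"what" is extracted from the PP object of "applied".
Boundaries crossed, outermost first: [that], [that] — 2 in total.

2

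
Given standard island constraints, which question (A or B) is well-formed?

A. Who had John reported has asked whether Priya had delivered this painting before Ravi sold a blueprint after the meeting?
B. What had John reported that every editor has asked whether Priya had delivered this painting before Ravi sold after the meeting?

A

In B, the wh-phrase is extracted from inside a wh-island (introduced by "whether"), which blocks movement.
In A, the extraction path crosses only that-complement boundaries, which are transparent.
So A is grammatical.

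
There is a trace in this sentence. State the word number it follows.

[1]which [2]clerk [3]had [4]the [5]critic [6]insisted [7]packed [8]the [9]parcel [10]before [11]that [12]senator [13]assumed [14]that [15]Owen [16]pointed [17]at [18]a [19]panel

The displaced element is "which clerk" (word 2).
It is linked across 1 clause boundary (Ø).
It functions as the subject of "packed", so the gap sits immediately after word 6 ("insisted").
Base order: The critic had insisted that which clerk packed the parcel before that senator assumed that Owen pointed at a panel.

6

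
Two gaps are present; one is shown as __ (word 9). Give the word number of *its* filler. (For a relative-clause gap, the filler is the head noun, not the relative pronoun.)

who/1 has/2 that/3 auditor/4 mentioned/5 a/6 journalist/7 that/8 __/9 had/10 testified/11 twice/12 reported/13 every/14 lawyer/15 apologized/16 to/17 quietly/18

The marked gap is inside the relative clause, the subject of "testified".
Its filler is the head noun "journalist" (via "that"), at word 7.
(The other dependency links word 1 to a gap after word 17.)

7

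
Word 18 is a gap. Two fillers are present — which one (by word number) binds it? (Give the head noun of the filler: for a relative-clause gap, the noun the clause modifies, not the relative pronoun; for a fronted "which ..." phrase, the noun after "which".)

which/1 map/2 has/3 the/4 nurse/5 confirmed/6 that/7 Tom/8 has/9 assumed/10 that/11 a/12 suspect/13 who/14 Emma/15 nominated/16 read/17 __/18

2

The marked gap is the direct object of "read".
Its filler is the fronted wh-phrase "which map", at word 2.
(The other dependency links word 13 to a gap after word 16.)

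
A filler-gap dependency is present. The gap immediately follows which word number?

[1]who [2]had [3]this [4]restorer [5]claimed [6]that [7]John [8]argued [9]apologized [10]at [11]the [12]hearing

8

The displaced element is "who" (word 1).
It is linked across 2 clause boundaries (that → Ø).
It functions as the subject of "apologized", so the gap sits immediately after word 8 ("argued").
Base order: This restorer had claimed that John argued that who apologized at the hearing.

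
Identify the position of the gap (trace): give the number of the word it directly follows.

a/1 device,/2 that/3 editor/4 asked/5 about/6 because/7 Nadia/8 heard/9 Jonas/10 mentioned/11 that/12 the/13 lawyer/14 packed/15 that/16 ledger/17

6

The displaced element is "a device" (word 2).
It functions as the object of the preposition "about" of "asked", so the gap sits immediately after word 6 ("about").
Base order: That editor asked about a device because Nadia heard Jonas mentioned that the lawyer packed that ledger.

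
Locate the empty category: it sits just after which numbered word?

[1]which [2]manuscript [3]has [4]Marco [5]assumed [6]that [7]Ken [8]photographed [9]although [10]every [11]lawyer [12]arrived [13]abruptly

The displaced element is "which manuscript" (word 2).
It is linked across 1 clause boundary (that).
It functions as the direct object of "photographed", so the gap sits immediately after word 8 ("photographed").
Base order: Marco has assumed that Ken photographed which manuscript although every lawyer arrived abruptly.

8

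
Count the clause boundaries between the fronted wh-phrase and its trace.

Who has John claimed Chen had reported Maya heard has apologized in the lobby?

"who" is extracted from the subject of "apologized".
Boundaries crossed, outermost first: [Ø], [Ø], [Ø] — 3 in total.

3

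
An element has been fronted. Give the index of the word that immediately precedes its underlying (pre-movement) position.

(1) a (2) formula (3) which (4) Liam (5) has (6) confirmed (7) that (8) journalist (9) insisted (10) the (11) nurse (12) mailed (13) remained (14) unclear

The displaced element is "a formula" (word 2).
It is linked across 2 clause boundaries (Ø → Ø).
It functions as the direct object of "mailed", so the gap sits immediately after word 12 ("mailed").
Base order: Liam has confirmed that journalist insisted the nurse mailed a formula.

12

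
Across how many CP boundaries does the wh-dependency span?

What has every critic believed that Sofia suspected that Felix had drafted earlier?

2

"what" is extracted from the object of "drafted".
Boundaries crossed, outermost first: [that], [that] — 2 in total.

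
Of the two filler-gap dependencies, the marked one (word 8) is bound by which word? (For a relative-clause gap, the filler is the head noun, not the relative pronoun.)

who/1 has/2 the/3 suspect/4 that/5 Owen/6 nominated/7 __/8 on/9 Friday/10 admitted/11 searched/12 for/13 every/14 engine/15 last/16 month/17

The marked gap is inside the relative clause, the direct object of "nominated".
Its filler is the head noun "suspect" (via "that"), at word 4.
(The other dependency links word 1 to a gap after word 11.)

4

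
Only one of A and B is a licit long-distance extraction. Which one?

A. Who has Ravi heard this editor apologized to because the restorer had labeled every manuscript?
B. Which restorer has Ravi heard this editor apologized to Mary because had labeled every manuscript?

A

In B, the wh-phrase is extracted from inside an adjunct island (introduced by "because"), which blocks movement.
In A, the extraction path crosses only that-complement boundaries, which are transparent.
So A is grammatical.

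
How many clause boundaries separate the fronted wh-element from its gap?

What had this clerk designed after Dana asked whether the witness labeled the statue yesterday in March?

"what" originates inside the matrix clause — no clause boundary is crossed.

0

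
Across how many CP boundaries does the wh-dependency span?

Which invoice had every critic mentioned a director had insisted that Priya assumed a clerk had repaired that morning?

3

"which invoice" is extracted from the object of "repaired".
Boundaries crossed, outermost first: [Ø], [that], [Ø] — 3 in total.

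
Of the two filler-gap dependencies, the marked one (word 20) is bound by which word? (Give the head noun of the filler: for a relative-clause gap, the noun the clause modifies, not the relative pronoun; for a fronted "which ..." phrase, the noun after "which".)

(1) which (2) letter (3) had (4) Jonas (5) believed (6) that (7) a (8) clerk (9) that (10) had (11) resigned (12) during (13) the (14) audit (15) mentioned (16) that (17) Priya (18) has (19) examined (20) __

The marked gap is the direct object of "examined".
Its filler is the fronted wh-phrase "which letter", at word 2.
(The other dependency links word 8 to a gap after word 9.)

2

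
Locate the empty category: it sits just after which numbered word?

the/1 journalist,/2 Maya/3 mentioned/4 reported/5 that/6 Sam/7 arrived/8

4

The displaced element is "the journalist" (word 2).
It is linked across 1 clause boundary (Ø).
It functions as the subject of "reported", so the gap sits immediately after word 4 ("mentioned").
Base order: Maya mentioned that the journalist reported that Sam arrived.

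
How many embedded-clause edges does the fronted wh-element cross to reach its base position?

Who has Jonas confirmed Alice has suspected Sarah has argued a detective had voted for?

3

"who" is extracted from the PP object of "voted".
Boundaries crossed, outermost first: [Ø], [Ø], [Ø] — 3 in total.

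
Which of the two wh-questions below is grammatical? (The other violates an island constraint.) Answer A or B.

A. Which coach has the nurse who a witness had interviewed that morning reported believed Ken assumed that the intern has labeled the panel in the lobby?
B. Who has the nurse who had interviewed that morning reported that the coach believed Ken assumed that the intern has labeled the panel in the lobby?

A

In B, the wh-phrase is extracted from inside a complex-NP island (relative clause) (introduced by "who"), which blocks movement.
In A, the extraction path crosses only that-complement boundaries, which are transparent.
So A is grammatical.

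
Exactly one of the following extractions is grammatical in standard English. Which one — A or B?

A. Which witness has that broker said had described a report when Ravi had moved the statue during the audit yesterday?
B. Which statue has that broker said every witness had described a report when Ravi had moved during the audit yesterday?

A

In B, the wh-phrase is extracted from inside an adjunct island (introduced by "when"), which blocks movement.
In A, the extraction path crosses only that-complement boundaries, which are transparent.
So A is grammatical.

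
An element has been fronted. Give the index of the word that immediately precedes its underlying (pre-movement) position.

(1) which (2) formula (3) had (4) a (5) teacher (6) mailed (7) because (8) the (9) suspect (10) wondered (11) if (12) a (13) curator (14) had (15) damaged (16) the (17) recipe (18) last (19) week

The displaced element is "which formula" (word 2).
It functions as the direct object of "mailed", so the gap sits immediately after word 6 ("mailed").
Base order: A teacher had mailed which formula because the suspect wondered if a curator had damaged the recipe last week.

6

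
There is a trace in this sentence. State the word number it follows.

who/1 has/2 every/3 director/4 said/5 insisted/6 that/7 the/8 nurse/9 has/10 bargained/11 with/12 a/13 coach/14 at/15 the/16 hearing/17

The displaced element is "who" (word 1).
It is linked across 1 clause boundary (Ø).
It functions as the subject of "insisted", so the gap sits immediately after word 5 ("said").
Base order: Every director has said who insisted that the nurse has bargained with a coach at the hearing.

5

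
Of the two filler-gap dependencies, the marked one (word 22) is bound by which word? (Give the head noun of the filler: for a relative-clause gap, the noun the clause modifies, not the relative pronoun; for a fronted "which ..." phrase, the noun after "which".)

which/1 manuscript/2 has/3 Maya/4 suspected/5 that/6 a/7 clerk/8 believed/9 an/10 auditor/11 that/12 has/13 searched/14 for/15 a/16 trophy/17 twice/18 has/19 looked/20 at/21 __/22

2

The marked gap is the object of the preposition "at" of "looked".
Its filler is the fronted wh-phrase "which manuscript", at word 2.
(The other dependency links word 11 to a gap after word 12.)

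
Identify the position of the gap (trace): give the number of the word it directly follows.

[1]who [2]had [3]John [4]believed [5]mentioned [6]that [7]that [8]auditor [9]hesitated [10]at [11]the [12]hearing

4

The displaced element is "who" (word 1).
It is linked across 1 clause boundary (Ø).
It functions as the subject of "mentioned", so the gap sits immediately after word 4 ("believed").
Base order: John had believed that who mentioned that that auditor hesitated at the hearing.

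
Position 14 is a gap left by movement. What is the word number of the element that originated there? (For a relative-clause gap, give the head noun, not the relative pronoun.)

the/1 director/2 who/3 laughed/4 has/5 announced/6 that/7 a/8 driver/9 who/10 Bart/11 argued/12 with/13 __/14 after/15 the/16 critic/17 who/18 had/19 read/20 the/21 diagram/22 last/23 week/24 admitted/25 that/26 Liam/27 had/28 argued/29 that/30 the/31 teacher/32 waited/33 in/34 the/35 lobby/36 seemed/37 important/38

9

The gap at 14 is the prepositional object of "argued", inside a relative clause.
The relative pronoun is "who" (word 10); it is bound by the head noun immediately before it.
Its filler is the head noun "driver", at word 9.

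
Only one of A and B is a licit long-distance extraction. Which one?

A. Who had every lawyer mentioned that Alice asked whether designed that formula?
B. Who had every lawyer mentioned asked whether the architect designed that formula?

B

In A, the wh-phrase is extracted from inside a wh-island (introduced by "whether"), which blocks movement.
In B, the extraction path crosses only that-complement boundaries, which are transparent.
So B is grammatical.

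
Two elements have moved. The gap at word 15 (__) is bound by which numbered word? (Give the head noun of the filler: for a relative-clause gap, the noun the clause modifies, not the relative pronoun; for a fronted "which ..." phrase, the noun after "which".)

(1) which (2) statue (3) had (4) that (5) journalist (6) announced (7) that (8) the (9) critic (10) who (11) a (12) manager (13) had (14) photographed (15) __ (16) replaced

9

The marked gap is inside the relative clause, the direct object of "photographed".
Its filler is the head noun "critic" (via "who"), at word 9.
(The other dependency links word 2 to a gap after word 16.)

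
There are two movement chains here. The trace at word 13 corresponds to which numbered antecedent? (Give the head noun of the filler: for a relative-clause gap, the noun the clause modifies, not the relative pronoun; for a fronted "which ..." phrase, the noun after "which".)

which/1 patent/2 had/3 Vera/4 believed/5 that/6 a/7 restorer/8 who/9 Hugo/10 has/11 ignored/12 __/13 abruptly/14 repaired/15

8

The marked gap is inside the relative clause, the direct object of "ignored".
Its filler is the head noun "restorer" (via "who"), at word 8.
(The other dependency links word 2 to a gap after word 15.)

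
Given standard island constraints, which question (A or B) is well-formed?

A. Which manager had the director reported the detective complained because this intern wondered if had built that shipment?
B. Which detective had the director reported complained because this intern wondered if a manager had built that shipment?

B

In A, the wh-phrase is extracted from inside an adjunct island (introduced by "because"), which blocks movement.
In B, the extraction path crosses only that-complement boundaries, which are transparent.
So B is grammatical.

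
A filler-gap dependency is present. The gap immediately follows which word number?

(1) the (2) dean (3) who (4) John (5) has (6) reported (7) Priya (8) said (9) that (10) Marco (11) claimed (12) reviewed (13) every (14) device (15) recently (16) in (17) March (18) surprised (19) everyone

11

The displaced element is "the dean" (word 2).
It is linked across 3 clause boundaries (Ø → that → Ø).
It functions as the subject of "reviewed", so the gap sits immediately after word 11 ("claimed").
Base order: John has reported Priya said that Marco claimed the dean reviewed every device recently in March.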